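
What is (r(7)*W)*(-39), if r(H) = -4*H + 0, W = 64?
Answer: 69888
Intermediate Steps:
r(H) = -4*H
(r(7)*W)*(-39) = (-4*7*64)*(-39) = -28*64*(-39) = -1792*(-39) = 69888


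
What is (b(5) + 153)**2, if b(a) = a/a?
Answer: 23716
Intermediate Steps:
b(a) = 1
(b(5) + 153)**2 = (1 + 153)**2 = 154**2 = 23716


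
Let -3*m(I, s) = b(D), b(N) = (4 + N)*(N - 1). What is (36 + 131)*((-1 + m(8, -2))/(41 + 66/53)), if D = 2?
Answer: -26553/2239 ≈ -11.859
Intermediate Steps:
b(N) = (-1 + N)*(4 + N) (b(N) = (4 + N)*(-1 + N) = (-1 + N)*(4 + N))
m(I, s) = -2 (m(I, s) = -(-4 + 2² + 3*2)/3 = -(-4 + 4 + 6)/3 = -⅓*6 = -2)
(36 + 131)*((-1 + m(8, -2))/(41 + 66/53)) = (36 + 131)*((-1 - 2)/(41 + 66/53)) = 167*(-3/(41 + 66*(1/53))) = 167*(-3/(41 + 66/53)) = 167*(-3/2239/53) = 167*(-3*53/2239) = 167*(-159/2239) = -26553/2239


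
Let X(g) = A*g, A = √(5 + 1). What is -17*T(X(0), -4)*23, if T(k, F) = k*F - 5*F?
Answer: -7820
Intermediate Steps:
A = √6 ≈ 2.4495
X(g) = g*√6 (X(g) = √6*g = g*√6)
T(k, F) = -5*F + F*k (T(k, F) = F*k - 5*F = -5*F + F*k)
-17*T(X(0), -4)*23 = -(-68)*(-5 + 0*√6)*23 = -(-68)*(-5 + 0)*23 = -(-68)*(-5)*23 = -17*20*23 = -340*23 = -7820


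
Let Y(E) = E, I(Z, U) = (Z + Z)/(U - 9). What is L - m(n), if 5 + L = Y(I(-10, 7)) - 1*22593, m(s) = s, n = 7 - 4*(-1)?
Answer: -22599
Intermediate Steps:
n = 11 (n = 7 + 4 = 11)
I(Z, U) = 2*Z/(-9 + U) (I(Z, U) = (2*Z)/(-9 + U) = 2*Z/(-9 + U))
L = -22588 (L = -5 + (2*(-10)/(-9 + 7) - 1*22593) = -5 + (2*(-10)/(-2) - 22593) = -5 + (2*(-10)*(-½) - 22593) = -5 + (10 - 22593) = -5 - 22583 = -22588)
L - m(n) = -22588 - 1*11 = -22588 - 11 = -22599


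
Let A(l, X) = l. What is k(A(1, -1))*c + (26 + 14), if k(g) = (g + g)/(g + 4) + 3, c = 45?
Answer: 193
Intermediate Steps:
k(g) = 3 + 2*g/(4 + g) (k(g) = (2*g)/(4 + g) + 3 = 2*g/(4 + g) + 3 = 3 + 2*g/(4 + g))
k(A(1, -1))*c + (26 + 14) = ((12 + 5*1)/(4 + 1))*45 + (26 + 14) = ((12 + 5)/5)*45 + 40 = ((⅕)*17)*45 + 40 = (17/5)*45 + 40 = 153 + 40 = 193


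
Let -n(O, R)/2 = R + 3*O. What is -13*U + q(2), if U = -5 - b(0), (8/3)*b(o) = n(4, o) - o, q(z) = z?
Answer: -50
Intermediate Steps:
n(O, R) = -6*O - 2*R (n(O, R) = -2*(R + 3*O) = -6*O - 2*R)
b(o) = -9 - 9*o/8 (b(o) = 3*((-6*4 - 2*o) - o)/8 = 3*((-24 - 2*o) - o)/8 = 3*(-24 - 3*o)/8 = -9 - 9*o/8)
U = 4 (U = -5 - (-9 - 9/8*0) = -5 - (-9 + 0) = -5 - 1*(-9) = -5 + 9 = 4)
-13*U + q(2) = -13*4 + 2 = -52 + 2 = -50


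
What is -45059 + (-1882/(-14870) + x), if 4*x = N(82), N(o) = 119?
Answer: -1339166131/29740 ≈ -45029.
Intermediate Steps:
x = 119/4 (x = (1/4)*119 = 119/4 ≈ 29.750)
-45059 + (-1882/(-14870) + x) = -45059 + (-1882/(-14870) + 119/4) = -45059 + (-1882*(-1/14870) + 119/4) = -45059 + (941/7435 + 119/4) = -45059 + 888529/29740 = -1339166131/29740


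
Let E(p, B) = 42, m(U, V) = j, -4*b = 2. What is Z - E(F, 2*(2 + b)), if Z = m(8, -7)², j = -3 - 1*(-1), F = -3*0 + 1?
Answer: -38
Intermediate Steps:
b = -½ (b = -¼*2 = -½ ≈ -0.50000)
F = 1 (F = 0 + 1 = 1)
j = -2 (j = -3 + 1 = -2)
m(U, V) = -2
Z = 4 (Z = (-2)² = 4)
Z - E(F, 2*(2 + b)) = 4 - 1*42 = 4 - 42 = -38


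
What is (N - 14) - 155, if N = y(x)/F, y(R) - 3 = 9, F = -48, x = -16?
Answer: -677/4 ≈ -169.25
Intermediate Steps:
y(R) = 12 (y(R) = 3 + 9 = 12)
N = -¼ (N = 12/(-48) = 12*(-1/48) = -¼ ≈ -0.25000)
(N - 14) - 155 = (-¼ - 14) - 155 = -57/4 - 155 = -677/4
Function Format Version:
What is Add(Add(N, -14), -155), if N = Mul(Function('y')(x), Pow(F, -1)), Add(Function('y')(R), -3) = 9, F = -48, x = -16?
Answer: Rational(-677, 4) ≈ -169.25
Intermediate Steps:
Function('y')(R) = 12 (Function('y')(R) = Add(3, 9) = 12)
N = Rational(-1, 4) (N = Mul(12, Pow(-48, -1)) = Mul(12, Rational(-1, 48)) = Rational(-1, 4) ≈ -0.25000)
Add(Add(N, -14), -155) = Add(Add(Rational(-1, 4), -14), -155) = Add(Rational(-57, 4), -155) = Rational(-677, 4)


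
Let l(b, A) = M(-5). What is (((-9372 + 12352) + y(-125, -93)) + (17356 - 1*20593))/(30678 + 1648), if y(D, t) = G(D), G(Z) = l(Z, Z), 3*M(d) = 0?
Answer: -257/32326 ≈ -0.0079503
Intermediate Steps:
M(d) = 0 (M(d) = (⅓)*0 = 0)
l(b, A) = 0
G(Z) = 0
y(D, t) = 0
(((-9372 + 12352) + y(-125, -93)) + (17356 - 1*20593))/(30678 + 1648) = (((-9372 + 12352) + 0) + (17356 - 1*20593))/(30678 + 1648) = ((2980 + 0) + (17356 - 20593))/32326 = (2980 - 3237)*(1/32326) = -257*1/32326 = -257/32326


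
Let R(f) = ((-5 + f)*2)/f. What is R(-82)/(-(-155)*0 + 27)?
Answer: 29/369 ≈ 0.078591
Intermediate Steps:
R(f) = (-10 + 2*f)/f
R(-82)/(-(-155)*0 + 27) = (2 - 10/(-82))/(-(-155)*0 + 27) = (2 - 10*(-1/82))/(-31*0 + 27) = (2 + 5/41)/(0 + 27) = (87/41)/27 = (87/41)*(1/27) = 29/369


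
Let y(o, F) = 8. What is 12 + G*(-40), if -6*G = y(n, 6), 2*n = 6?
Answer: 196/3 ≈ 65.333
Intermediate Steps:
n = 3 (n = (1/2)*6 = 3)
G = -4/3 (G = -1/6*8 = -4/3 ≈ -1.3333)
12 + G*(-40) = 12 - 4/3*(-40) = 12 + 160/3 = 196/3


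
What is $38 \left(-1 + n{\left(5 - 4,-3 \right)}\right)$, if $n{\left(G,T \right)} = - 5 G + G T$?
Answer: $-342$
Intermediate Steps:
$38 \left(-1 + n{\left(5 - 4,-3 \right)}\right) = 38 \left(-1 + \left(5 - 4\right) \left(-5 - 3\right)\right) = 38 \left(-1 + 1 \left(-8\right)\right) = 38 \left(-1 - 8\right) = 38 \left(-9\right) = -342$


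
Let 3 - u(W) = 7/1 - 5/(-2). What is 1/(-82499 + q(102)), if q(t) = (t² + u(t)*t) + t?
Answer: -1/72656 ≈ -1.3763e-5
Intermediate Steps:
u(W) = -13/2 (u(W) = 3 - (7/1 - 5/(-2)) = 3 - (7*1 - 5*(-½)) = 3 - (7 + 5/2) = 3 - 1*19/2 = 3 - 19/2 = -13/2)
q(t) = t² - 11*t/2 (q(t) = (t² - 13*t/2) + t = t² - 11*t/2)
1/(-82499 + q(102)) = 1/(-82499 + (½)*102*(-11 + 2*102)) = 1/(-82499 + (½)*102*(-11 + 204)) = 1/(-82499 + (½)*102*193) = 1/(-82499 + 9843) = 1/(-72656) = -1/72656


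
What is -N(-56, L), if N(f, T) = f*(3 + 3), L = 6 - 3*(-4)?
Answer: 336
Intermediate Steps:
L = 18 (L = 6 + 12 = 18)
N(f, T) = 6*f (N(f, T) = f*6 = 6*f)
-N(-56, L) = -6*(-56) = -1*(-336) = 336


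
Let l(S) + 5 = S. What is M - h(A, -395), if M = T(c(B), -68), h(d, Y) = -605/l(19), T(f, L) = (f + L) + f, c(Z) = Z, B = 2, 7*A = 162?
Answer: -291/14 ≈ -20.786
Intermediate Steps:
l(S) = -5 + S
A = 162/7 (A = (⅐)*162 = 162/7 ≈ 23.143)
T(f, L) = L + 2*f (T(f, L) = (L + f) + f = L + 2*f)
h(d, Y) = -605/14 (h(d, Y) = -605/(-5 + 19) = -605/14)
M = -64 (M = -68 + 2*2 = -68 + 4 = -64)
M - h(A, -395) = -64 - 1*(-605/14) = -64 + 605/14 = -291/14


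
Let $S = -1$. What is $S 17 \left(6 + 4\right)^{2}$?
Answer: $-1700$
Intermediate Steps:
$S 17 \left(6 + 4\right)^{2} = - 17 \left(6 + 4\right)^{2} = - 17 \cdot 10^{2} = - 17 \cdot 100 = \left(-1\right) 1700 = -1700$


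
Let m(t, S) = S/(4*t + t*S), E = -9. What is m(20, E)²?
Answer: 81/10000 ≈ 0.0081000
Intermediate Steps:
m(t, S) = S/(4*t + S*t)
m(20, E)² = (-9/(20*(4 - 9)))² = (-9*1/20/(-5))² = (-9*1/20*(-⅕))² = (9/100)² = 81/10000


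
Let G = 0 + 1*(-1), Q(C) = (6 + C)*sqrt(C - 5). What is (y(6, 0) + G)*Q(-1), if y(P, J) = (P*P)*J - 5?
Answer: -30*I*sqrt(6) ≈ -73.485*I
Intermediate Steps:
y(P, J) = -5 + J*P**2 (y(P, J) = P**2*J - 5 = J*P**2 - 5 = -5 + J*P**2)
Q(C) = sqrt(-5 + C)*(6 + C) (Q(C) = (6 + C)*sqrt(-5 + C) = sqrt(-5 + C)*(6 + C))
G = -1 (G = 0 - 1 = -1)
(y(6, 0) + G)*Q(-1) = ((-5 + 0*6**2) - 1)*(sqrt(-5 - 1)*(6 - 1)) = ((-5 + 0*36) - 1)*(sqrt(-6)*5) = ((-5 + 0) - 1)*((I*sqrt(6))*5) = (-5 - 1)*(5*I*sqrt(6)) = -30*I*sqrt(6)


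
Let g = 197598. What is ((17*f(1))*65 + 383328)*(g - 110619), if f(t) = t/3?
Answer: 33373523377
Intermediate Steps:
f(t) = t/3 (f(t) = t*(1/3) = t/3)
((17*f(1))*65 + 383328)*(g - 110619) = ((17*((1/3)*1))*65 + 383328)*(197598 - 110619) = ((17*(1/3))*65 + 383328)*86979 = ((17/3)*65 + 383328)*86979 = (1105/3 + 383328)*86979 = (1151089/3)*86979 = 33373523377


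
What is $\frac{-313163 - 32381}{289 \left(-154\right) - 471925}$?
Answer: $\frac{345544}{516431} \approx 0.6691$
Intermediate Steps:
$\frac{-313163 - 32381}{289 \left(-154\right) - 471925} = - \frac{345544}{-44506 - 471925} = - \frac{345544}{-516431} = \left(-345544\right) \left(- \frac{1}{516431}\right) = \frac{345544}{516431}$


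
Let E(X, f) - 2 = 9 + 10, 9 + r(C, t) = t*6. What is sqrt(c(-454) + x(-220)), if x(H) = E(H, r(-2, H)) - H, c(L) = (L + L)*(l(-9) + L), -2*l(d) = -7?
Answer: sqrt(409295) ≈ 639.76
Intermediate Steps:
l(d) = 7/2 (l(d) = -1/2*(-7) = 7/2)
r(C, t) = -9 + 6*t (r(C, t) = -9 + t*6 = -9 + 6*t)
E(X, f) = 21 (E(X, f) = 2 + (9 + 10) = 2 + 19 = 21)
c(L) = 2*L*(7/2 + L) (c(L) = (L + L)*(7/2 + L) = (2*L)*(7/2 + L) = 2*L*(7/2 + L))
x(H) = 21 - H
sqrt(c(-454) + x(-220)) = sqrt(-454*(7 + 2*(-454)) + (21 - 1*(-220))) = sqrt(-454*(7 - 908) + (21 + 220)) = sqrt(-454*(-901) + 241) = sqrt(409054 + 241) = sqrt(409295)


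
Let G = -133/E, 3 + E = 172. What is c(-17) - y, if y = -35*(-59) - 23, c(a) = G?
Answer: -345231/169 ≈ -2042.8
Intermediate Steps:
E = 169 (E = -3 + 172 = 169)
G = -133/169 ≈ -0.78698
c(a) = -133/169
y = 2042 (y = 2065 - 23 = 2042)
c(-17) - y = -133/169 - 1*2042 = -133/169 - 2042 = -345231/169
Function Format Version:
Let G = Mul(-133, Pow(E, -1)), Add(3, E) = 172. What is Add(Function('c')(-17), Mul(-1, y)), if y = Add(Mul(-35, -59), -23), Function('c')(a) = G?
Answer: Rational(-345231, 169) ≈ -2042.8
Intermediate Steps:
E = 169 (E = Add(-3, 172) = 169)
G = Rational(-133, 169) (G = Mul(-133, Pow(169, -1)) = Mul(-133, Rational(1, 169)) = Rational(-133, 169) ≈ -0.78698)
Function('c')(a) = Rational(-133, 169)
y = 2042 (y = Add(2065, -23) = 2042)
Add(Function('c')(-17), Mul(-1, y)) = Add(Rational(-133, 169), Mul(-1, 2042)) = Add(Rational(-133, 169), -2042) = Rational(-345231, 169)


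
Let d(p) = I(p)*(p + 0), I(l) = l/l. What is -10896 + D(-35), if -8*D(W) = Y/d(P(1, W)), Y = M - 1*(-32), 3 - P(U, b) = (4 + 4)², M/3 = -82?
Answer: -2658731/244 ≈ -10896.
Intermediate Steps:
M = -246 (M = 3*(-82) = -246)
P(U, b) = -61 (P(U, b) = 3 - (4 + 4)² = 3 - 1*8² = 3 - 1*64 = 3 - 64 = -61)
I(l) = 1
Y = -214 (Y = -246 - 1*(-32) = -246 + 32 = -214)
d(p) = p (d(p) = 1*(p + 0) = 1*p = p)
D(W) = -107/244 (D(W) = -(-107)/(4*(-61)) = -(-107)*(-1)/(4*61) = -⅛*214/61 = -107/244)
-10896 + D(-35) = -10896 - 107/244 = -2658731/244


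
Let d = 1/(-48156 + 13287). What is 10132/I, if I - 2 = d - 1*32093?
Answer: -88323177/279745270 ≈ -0.31573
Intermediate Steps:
d = -1/34869 (d = 1/(-34869) = -1/34869 ≈ -2.8679e-5)
I = -1118981080/34869 (I = 2 + (-1/34869 - 1*32093) = 2 + (-1/34869 - 32093) = 2 - 1119050818/34869 = -1118981080/34869 ≈ -32091.)
10132/I = 10132/(-1118981080/34869) = 10132*(-34869/1118981080) = -88323177/279745270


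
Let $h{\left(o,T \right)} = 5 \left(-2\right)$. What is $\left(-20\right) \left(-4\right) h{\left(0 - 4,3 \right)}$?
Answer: $-800$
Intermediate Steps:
$h{\left(o,T \right)} = -10$
$\left(-20\right) \left(-4\right) h{\left(0 - 4,3 \right)} = \left(-20\right) \left(-4\right) \left(-10\right) = 80 \left(-10\right) = -800$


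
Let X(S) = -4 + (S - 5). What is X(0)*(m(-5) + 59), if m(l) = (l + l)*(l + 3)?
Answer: -711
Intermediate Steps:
X(S) = -9 + S (X(S) = -4 + (-5 + S) = -9 + S)
m(l) = 2*l*(3 + l) (m(l) = (2*l)*(3 + l) = 2*l*(3 + l))
X(0)*(m(-5) + 59) = (-9 + 0)*(2*(-5)*(3 - 5) + 59) = -9*(2*(-5)*(-2) + 59) = -9*(20 + 59) = -9*79 = -711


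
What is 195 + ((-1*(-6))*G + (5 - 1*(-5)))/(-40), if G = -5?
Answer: 391/2 ≈ 195.50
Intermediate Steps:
195 + ((-1*(-6))*G + (5 - 1*(-5)))/(-40) = 195 + (-1*(-6)*(-5) + (5 - 1*(-5)))/(-40) = 195 + (6*(-5) + (5 + 5))*(-1/40) = 195 + (-30 + 10)*(-1/40) = 195 - 20*(-1/40) = 195 + ½ = 391/2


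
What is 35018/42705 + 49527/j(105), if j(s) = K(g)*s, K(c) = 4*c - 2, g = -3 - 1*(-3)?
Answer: -140513117/597870 ≈ -235.02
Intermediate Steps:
g = 0 (g = -3 + 3 = 0)
K(c) = -2 + 4*c
j(s) = -2*s (j(s) = (-2 + 4*0)*s = (-2 + 0)*s = -2*s)
35018/42705 + 49527/j(105) = 35018/42705 + 49527/((-2*105)) = 35018*(1/42705) + 49527/(-210) = 35018/42705 + 49527*(-1/210) = 35018/42705 - 16509/70 = -140513117/597870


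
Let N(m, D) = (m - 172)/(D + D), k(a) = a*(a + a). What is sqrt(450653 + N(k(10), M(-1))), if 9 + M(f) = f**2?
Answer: sqrt(1802605)/2 ≈ 671.31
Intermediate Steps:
k(a) = 2*a**2 (k(a) = a*(2*a) = 2*a**2)
M(f) = -9 + f**2
N(m, D) = (-172 + m)/(2*D) (N(m, D) = (-172 + m)/((2*D)) = (-172 + m)*(1/(2*D)) = (-172 + m)/(2*D))
sqrt(450653 + N(k(10), M(-1))) = sqrt(450653 + (-172 + 2*10**2)/(2*(-9 + (-1)**2))) = sqrt(450653 + (-172 + 2*100)/(2*(-9 + 1))) = sqrt(450653 + (1/2)*(-172 + 200)/(-8)) = sqrt(450653 + (1/2)*(-1/8)*28) = sqrt(450653 - 7/4) = sqrt(1802605/4) = sqrt(1802605)/2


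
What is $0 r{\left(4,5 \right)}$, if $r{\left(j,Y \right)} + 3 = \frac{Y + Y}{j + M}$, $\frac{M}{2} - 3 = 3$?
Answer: $0$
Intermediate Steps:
$M = 12$ ($M = 6 + 2 \cdot 3 = 6 + 6 = 12$)
$r{\left(j,Y \right)} = -3 + \frac{2 Y}{12 + j}$ ($r{\left(j,Y \right)} = -3 + \frac{Y + Y}{j + 12} = -3 + \frac{2 Y}{12 + j}$)
$0 r{\left(4,5 \right)} = 0 \frac{-36 - 12 + 2 \cdot 5}{12 + 4} = 0 \frac{-36 - 12 + 10}{16} = 0 \cdot \frac{1}{16} \left(-38\right) = 0 \left(- \frac{19}{8}\right) = 0$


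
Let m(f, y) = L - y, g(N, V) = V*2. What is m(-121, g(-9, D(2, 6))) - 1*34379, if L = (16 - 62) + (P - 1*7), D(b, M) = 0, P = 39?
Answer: -34393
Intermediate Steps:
L = -14 (L = (16 - 62) + (39 - 1*7) = -46 + (39 - 7) = -46 + 32 = -14)
g(N, V) = 2*V
m(f, y) = -14 - y
m(-121, g(-9, D(2, 6))) - 1*34379 = (-14 - 2*0) - 1*34379 = (-14 - 1*0) - 34379 = (-14 + 0) - 34379 = -14 - 34379 = -34393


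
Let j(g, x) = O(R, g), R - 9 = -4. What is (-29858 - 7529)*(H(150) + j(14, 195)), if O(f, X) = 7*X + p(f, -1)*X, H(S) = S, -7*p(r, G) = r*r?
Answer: -7402626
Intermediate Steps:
R = 5 (R = 9 - 4 = 5)
p(r, G) = -r²/7 (p(r, G) = -r*r/7 = -r²/7)
O(f, X) = 7*X - X*f²/7 (O(f, X) = 7*X + (-f²/7)*X = 7*X - X*f²/7)
j(g, x) = 24*g/7 (j(g, x) = g*(49 - 1*5²)/7 = g*(49 - 1*25)/7 = g*(49 - 25)/7 = (⅐)*g*24 = 24*g/7)
(-29858 - 7529)*(H(150) + j(14, 195)) = (-29858 - 7529)*(150 + (24/7)*14) = -37387*(150 + 48) = -37387*198 = -7402626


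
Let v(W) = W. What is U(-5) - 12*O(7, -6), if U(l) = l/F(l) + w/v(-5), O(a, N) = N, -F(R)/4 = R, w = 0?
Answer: 287/4 ≈ 71.750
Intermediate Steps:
F(R) = -4*R
U(l) = -1/4 (U(l) = l/((-4*l)) + 0/(-5) = l*(-1/(4*l)) + 0*(-1/5) = -1/4 + 0 = -1/4)
U(-5) - 12*O(7, -6) = -1/4 - 12*(-6) = -1/4 + 72 = 287/4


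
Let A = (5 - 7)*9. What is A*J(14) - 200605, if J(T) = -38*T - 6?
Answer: -190921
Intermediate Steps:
A = -18 (A = -2*9 = -18)
J(T) = -6 - 38*T
A*J(14) - 200605 = -18*(-6 - 38*14) - 200605 = -18*(-6 - 532) - 200605 = -18*(-538) - 200605 = 9684 - 200605 = -190921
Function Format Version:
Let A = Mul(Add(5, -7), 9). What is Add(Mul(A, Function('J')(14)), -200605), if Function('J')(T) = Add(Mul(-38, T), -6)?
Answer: -190921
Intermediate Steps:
A = -18 (A = Mul(-2, 9) = -18)
Function('J')(T) = Add(-6, Mul(-38, T))
Add(Mul(A, Function('J')(14)), -200605) = Add(Mul(-18, Add(-6, Mul(-38, 14))), -200605) = Add(Mul(-18, Add(-6, -532)), -200605) = Add(Mul(-18, -538), -200605) = Add(9684, -200605) = -190921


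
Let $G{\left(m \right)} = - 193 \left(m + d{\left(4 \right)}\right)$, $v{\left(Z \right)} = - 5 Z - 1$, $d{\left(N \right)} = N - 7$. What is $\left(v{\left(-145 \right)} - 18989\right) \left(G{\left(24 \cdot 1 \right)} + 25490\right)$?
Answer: $-391546805$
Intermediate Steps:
$d{\left(N \right)} = -7 + N$ ($d{\left(N \right)} = N - 7 = -7 + N$)
$v{\left(Z \right)} = -1 - 5 Z$
$G{\left(m \right)} = 579 - 193 m$ ($G{\left(m \right)} = - 193 \left(m + \left(-7 + 4\right)\right) = - 193 \left(m - 3\right) = - 193 \left(-3 + m\right) = 579 - 193 m$)
$\left(v{\left(-145 \right)} - 18989\right) \left(G{\left(24 \cdot 1 \right)} + 25490\right) = \left(\left(-1 - -725\right) - 18989\right) \left(\left(579 - 193 \cdot 24 \cdot 1\right) + 25490\right) = \left(\left(-1 + 725\right) - 18989\right) \left(\left(579 - 4632\right) + 25490\right) = \left(724 - 18989\right) \left(\left(579 - 4632\right) + 25490\right) = - 18265 \left(-4053 + 25490\right) = \left(-18265\right) 21437 = -391546805$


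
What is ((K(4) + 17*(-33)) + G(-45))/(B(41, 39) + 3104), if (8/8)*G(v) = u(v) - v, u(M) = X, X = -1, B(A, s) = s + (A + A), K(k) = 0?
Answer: -517/3225 ≈ -0.16031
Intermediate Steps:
B(A, s) = s + 2*A
u(M) = -1
G(v) = -1 - v
((K(4) + 17*(-33)) + G(-45))/(B(41, 39) + 3104) = ((0 + 17*(-33)) + (-1 - 1*(-45)))/((39 + 2*41) + 3104) = ((0 - 561) + (-1 + 45))/((39 + 82) + 3104) = (-561 + 44)/(121 + 3104) = -517/3225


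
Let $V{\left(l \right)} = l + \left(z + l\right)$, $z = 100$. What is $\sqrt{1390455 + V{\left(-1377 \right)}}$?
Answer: $\sqrt{1387801} \approx 1178.0$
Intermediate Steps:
$V{\left(l \right)} = 100 + 2 l$ ($V{\left(l \right)} = l + \left(100 + l\right) = 100 + 2 l$)
$\sqrt{1390455 + V{\left(-1377 \right)}} = \sqrt{1390455 + \left(100 + 2 \left(-1377\right)\right)} = \sqrt{1390455 + \left(100 - 2754\right)} = \sqrt{1390455 - 2654} = \sqrt{1387801}$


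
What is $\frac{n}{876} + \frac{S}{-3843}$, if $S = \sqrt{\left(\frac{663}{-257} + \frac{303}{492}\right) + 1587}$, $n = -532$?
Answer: $- \frac{133}{219} - \frac{\sqrt{703935886237}}{80987382} \approx -0.61767$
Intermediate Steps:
$S = \frac{\sqrt{703935886237}}{21074}$ ($S = \sqrt{\left(663 \left(- \frac{1}{257}\right) + 303 \cdot \frac{1}{492}\right) + 1587} = \sqrt{\left(- \frac{663}{257} + \frac{101}{164}\right) + 1587} = \sqrt{- \frac{82775}{42148} + 1587} = \sqrt{\frac{66806101}{42148}} = \frac{\sqrt{703935886237}}{21074} \approx 39.813$)
$\frac{n}{876} + \frac{S}{-3843} = - \frac{532}{876} + \frac{\frac{1}{21074} \sqrt{703935886237}}{-3843} = \left(-532\right) \frac{1}{876} + \frac{\sqrt{703935886237}}{21074} \left(- \frac{1}{3843}\right) = - \frac{133}{219} - \frac{\sqrt{703935886237}}{80987382}$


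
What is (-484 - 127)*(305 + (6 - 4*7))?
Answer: -172913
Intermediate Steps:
(-484 - 127)*(305 + (6 - 4*7)) = -611*(305 + (6 - 28)) = -611*(305 - 22) = -611*283 = -172913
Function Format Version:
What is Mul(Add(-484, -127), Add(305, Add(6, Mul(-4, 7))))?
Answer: -172913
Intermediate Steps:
Mul(Add(-484, -127), Add(305, Add(6, Mul(-4, 7)))) = Mul(-611, Add(305, Add(6, -28))) = Mul(-611, Add(305, -22)) = Mul(-611, 283) = -172913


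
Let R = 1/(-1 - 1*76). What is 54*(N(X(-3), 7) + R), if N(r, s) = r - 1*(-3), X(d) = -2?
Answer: 4104/77 ≈ 53.299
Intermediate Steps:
R = -1/77 (R = 1/(-1 - 76) = 1/(-77) = -1/77 ≈ -0.012987)
N(r, s) = 3 + r (N(r, s) = r + 3 = 3 + r)
54*(N(X(-3), 7) + R) = 54*((3 - 2) - 1/77) = 54*(1 - 1/77) = 54*(76/77) = 4104/77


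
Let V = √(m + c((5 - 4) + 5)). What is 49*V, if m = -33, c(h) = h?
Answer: 147*I*√3 ≈ 254.61*I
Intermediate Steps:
V = 3*I*√3 (V = √(-33 + ((5 - 4) + 5)) = √(-33 + (1 + 5)) = √(-33 + 6) = √(-27) = 3*I*√3 ≈ 5.1962*I)
49*V = 49*(3*I*√3) = 147*I*√3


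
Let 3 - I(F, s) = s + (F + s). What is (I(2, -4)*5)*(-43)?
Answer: -1935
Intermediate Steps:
I(F, s) = 3 - F - 2*s (I(F, s) = 3 - (s + (F + s)) = 3 - (F + 2*s) = 3 + (-F - 2*s) = 3 - F - 2*s)
(I(2, -4)*5)*(-43) = ((3 - 1*2 - 2*(-4))*5)*(-43) = ((3 - 2 + 8)*5)*(-43) = (9*5)*(-43) = 45*(-43) = -1935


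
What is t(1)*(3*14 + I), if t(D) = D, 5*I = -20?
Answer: 38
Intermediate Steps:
I = -4 (I = (⅕)*(-20) = -4)
t(1)*(3*14 + I) = 1*(3*14 - 4) = 1*(42 - 4) = 1*38 = 38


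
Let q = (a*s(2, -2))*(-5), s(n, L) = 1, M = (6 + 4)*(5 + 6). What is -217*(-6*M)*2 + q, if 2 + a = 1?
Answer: 286445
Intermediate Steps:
M = 110 (M = 10*11 = 110)
a = -1 (a = -2 + 1 = -1)
q = 5 (q = -1*1*(-5) = -1*(-5) = 5)
-217*(-6*M)*2 + q = -217*(-6*110)*2 + 5 = -(-143220)*2 + 5 = -217*(-1320) + 5 = 286440 + 5 = 286445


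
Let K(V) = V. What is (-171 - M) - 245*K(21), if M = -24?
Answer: -5292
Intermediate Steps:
(-171 - M) - 245*K(21) = (-171 - 1*(-24)) - 245*21 = (-171 + 24) - 5145 = -147 - 5145 = -5292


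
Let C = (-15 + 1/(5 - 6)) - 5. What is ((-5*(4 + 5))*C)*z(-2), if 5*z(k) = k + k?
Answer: -756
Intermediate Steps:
z(k) = 2*k/5 (z(k) = (k + k)/5 = (2*k)/5 = 2*k/5)
C = -21 (C = (-15 + 1/(-1)) - 5 = (-15 - 1) - 5 = -16 - 5 = -21)
((-5*(4 + 5))*C)*z(-2) = (-5*(4 + 5)*(-21))*((⅖)*(-2)) = (-5*9*(-21))*(-⅘) = -45*(-21)*(-⅘) = 945*(-⅘) = -756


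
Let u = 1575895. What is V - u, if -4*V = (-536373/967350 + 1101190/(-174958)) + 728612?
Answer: -198361090843665961/112830414200 ≈ -1.7580e+6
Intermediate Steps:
V = -20552205257956961/112830414200 (V = -((-536373/967350 + 1101190/(-174958)) + 728612)/4 = -((-536373*1/967350 + 1101190*(-1/174958)) + 728612)/4 = -((-178791/322450 - 550595/87479) + 728612)/4 = -(-193179815639/28207603550 + 728612)/4 = -¼*20552205257956961/28207603550 = -20552205257956961/112830414200 ≈ -1.8215e+5)
V - u = -20552205257956961/112830414200 - 1*1575895 = -20552205257956961/112830414200 - 1575895 = -198361090843665961/112830414200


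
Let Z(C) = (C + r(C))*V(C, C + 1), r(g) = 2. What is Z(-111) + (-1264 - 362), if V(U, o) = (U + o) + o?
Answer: 34453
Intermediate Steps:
V(U, o) = U + 2*o
Z(C) = (2 + C)*(2 + 3*C) (Z(C) = (C + 2)*(C + 2*(C + 1)) = (2 + C)*(C + 2*(1 + C)) = (2 + C)*(C + (2 + 2*C)) = (2 + C)*(2 + 3*C))
Z(-111) + (-1264 - 362) = (2 - 111)*(2 + 3*(-111)) + (-1264 - 362) = -109*(2 - 333) + (-1264 - 1*362) = -109*(-331) + (-1264 - 362) = 36079 - 1626 = 34453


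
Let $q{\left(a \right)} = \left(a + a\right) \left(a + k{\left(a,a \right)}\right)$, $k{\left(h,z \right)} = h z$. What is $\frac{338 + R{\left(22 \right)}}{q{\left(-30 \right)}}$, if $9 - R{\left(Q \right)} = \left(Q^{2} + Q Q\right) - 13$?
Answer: $\frac{76}{6525} \approx 0.011648$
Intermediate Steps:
$R{\left(Q \right)} = 22 - 2 Q^{2}$ ($R{\left(Q \right)} = 9 - \left(\left(Q^{2} + Q Q\right) - 13\right) = 9 - \left(\left(Q^{2} + Q^{2}\right) - 13\right) = 9 - \left(2 Q^{2} - 13\right) = 9 - \left(-13 + 2 Q^{2}\right) = 22 - 2 Q^{2}$)
$q{\left(a \right)} = 2 a \left(a + a^{2}\right)$ ($q{\left(a \right)} = \left(a + a\right) \left(a + a a\right) = 2 a \left(a + a^{2}\right)$)
$\frac{338 + R{\left(22 \right)}}{q{\left(-30 \right)}} = \frac{338 + \left(22 - 2 \cdot 22^{2}\right)}{2 \left(-30\right)^{2} \left(1 - 30\right)} = \frac{338 + \left(22 - 968\right)}{2 \cdot 900 \left(-29\right)} = \frac{338 + \left(22 - 968\right)}{-52200} = \left(338 - 946\right) \left(- \frac{1}{52200}\right) = \left(-608\right) \left(- \frac{1}{52200}\right) = \frac{76}{6525}$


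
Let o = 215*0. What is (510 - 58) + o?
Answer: 452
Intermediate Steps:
o = 0
(510 - 58) + o = (510 - 58) + 0 = 452 + 0 = 452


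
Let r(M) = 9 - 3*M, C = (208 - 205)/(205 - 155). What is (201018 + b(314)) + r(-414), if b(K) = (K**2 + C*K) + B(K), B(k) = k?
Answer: 7529946/25 ≈ 3.0120e+5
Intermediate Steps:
C = 3/50 ≈ 0.060000
b(K) = K**2 + 53*K/50 (b(K) = (K**2 + 3*K/50) + K = K**2 + 53*K/50)
(201018 + b(314)) + r(-414) = (201018 + (1/50)*314*(53 + 50*314)) + (9 - 3*(-414)) = (201018 + (1/50)*314*(53 + 15700)) + (9 + 1242) = (201018 + (1/50)*314*15753) + 1251 = (201018 + 2473221/25) + 1251 = 7498671/25 + 1251 = 7529946/25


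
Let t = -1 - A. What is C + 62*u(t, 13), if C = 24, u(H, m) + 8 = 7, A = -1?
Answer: -38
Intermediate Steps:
t = 0 (t = -1 - 1*(-1) = -1 + 1 = 0)
u(H, m) = -1 (u(H, m) = -8 + 7 = -1)
C + 62*u(t, 13) = 24 + 62*(-1) = 24 - 62 = -38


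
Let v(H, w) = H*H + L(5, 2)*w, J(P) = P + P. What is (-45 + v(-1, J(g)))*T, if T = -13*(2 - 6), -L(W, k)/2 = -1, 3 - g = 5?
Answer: -2704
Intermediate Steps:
g = -2 (g = 3 - 1*5 = 3 - 5 = -2)
L(W, k) = 2 (L(W, k) = -2*(-1) = 2)
J(P) = 2*P
T = 52 (T = -13*(-4) = 52)
v(H, w) = H² + 2*w (v(H, w) = H*H + 2*w = H² + 2*w)
(-45 + v(-1, J(g)))*T = (-45 + ((-1)² + 2*(2*(-2))))*52 = (-45 + (1 + 2*(-4)))*52 = (-45 + (1 - 8))*52 = (-45 - 7)*52 = -52*52 = -2704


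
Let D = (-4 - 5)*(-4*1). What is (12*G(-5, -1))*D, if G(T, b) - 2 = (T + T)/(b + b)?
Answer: 3024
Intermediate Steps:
D = 36 (D = -9*(-4) = 36)
G(T, b) = 2 + T/b (G(T, b) = 2 + (T + T)/(b + b) = 2 + (2*T)/((2*b)) = 2 + (2*T)*(1/(2*b)) = 2 + T/b)
(12*G(-5, -1))*D = (12*(2 - 5/(-1)))*36 = (12*(2 - 5*(-1)))*36 = (12*(2 + 5))*36 = (12*7)*36 = 84*36 = 3024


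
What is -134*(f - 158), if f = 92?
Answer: 8844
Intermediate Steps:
-134*(f - 158) = -134*(92 - 158) = -134*(-66) = 8844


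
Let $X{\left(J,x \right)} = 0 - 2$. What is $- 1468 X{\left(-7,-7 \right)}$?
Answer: $2936$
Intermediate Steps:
$X{\left(J,x \right)} = -2$
$- 1468 X{\left(-7,-7 \right)} = \left(-1468\right) \left(-2\right) = 2936$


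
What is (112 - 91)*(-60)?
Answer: -1260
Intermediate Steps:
(112 - 91)*(-60) = 21*(-60) = -1260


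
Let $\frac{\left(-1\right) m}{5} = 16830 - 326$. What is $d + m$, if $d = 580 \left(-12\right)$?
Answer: $-89480$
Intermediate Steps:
$d = -6960$
$m = -82520$ ($m = - 5 \left(16830 - 326\right) = \left(-5\right) 16504 = -82520$)
$d + m = -6960 - 82520 = -89480$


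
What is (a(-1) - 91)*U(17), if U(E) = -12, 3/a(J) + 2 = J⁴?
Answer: 1128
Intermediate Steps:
a(J) = 3/(-2 + J⁴)
(a(-1) - 91)*U(17) = (3/(-2 + (-1)⁴) - 91)*(-12) = (3/(-2 + 1) - 91)*(-12) = (3/(-1) - 91)*(-12) = (3*(-1) - 91)*(-12) = (-3 - 91)*(-12) = -94*(-12) = 1128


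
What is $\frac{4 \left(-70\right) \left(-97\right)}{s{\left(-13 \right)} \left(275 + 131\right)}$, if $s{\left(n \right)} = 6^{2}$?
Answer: $\frac{485}{261} \approx 1.8582$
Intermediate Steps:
$s{\left(n \right)} = 36$
$\frac{4 \left(-70\right) \left(-97\right)}{s{\left(-13 \right)} \left(275 + 131\right)} = \frac{4 \left(-70\right) \left(-97\right)}{36 \left(275 + 131\right)} = \frac{\left(-280\right) \left(-97\right)}{36 \cdot 406} = \frac{27160}{14616} = 27160 \cdot \frac{1}{14616} = \frac{485}{261}$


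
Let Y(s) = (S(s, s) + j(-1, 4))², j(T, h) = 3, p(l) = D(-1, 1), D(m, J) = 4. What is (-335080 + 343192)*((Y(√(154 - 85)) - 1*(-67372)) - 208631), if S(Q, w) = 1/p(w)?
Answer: -1145807325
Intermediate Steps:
p(l) = 4
S(Q, w) = ¼ (S(Q, w) = 1/4 = ¼)
Y(s) = 169/16 (Y(s) = (¼ + 3)² = (13/4)² = 169/16)
(-335080 + 343192)*((Y(√(154 - 85)) - 1*(-67372)) - 208631) = (-335080 + 343192)*((169/16 - 1*(-67372)) - 208631) = 8112*((169/16 + 67372) - 208631) = 8112*(1078121/16 - 208631) = 8112*(-2259975/16) = -1145807325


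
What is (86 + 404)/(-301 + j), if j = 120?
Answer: -490/181 ≈ -2.7072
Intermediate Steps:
(86 + 404)/(-301 + j) = (86 + 404)/(-301 + 120) = 490/(-181) = 490*(-1/181) = -490/181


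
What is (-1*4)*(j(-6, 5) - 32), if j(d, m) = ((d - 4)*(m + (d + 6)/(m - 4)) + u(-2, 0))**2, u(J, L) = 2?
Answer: -9088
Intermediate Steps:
j(d, m) = (2 + (-4 + d)*(m + (6 + d)/(-4 + m)))**2 (j(d, m) = ((d - 4)*(m + (d + 6)/(m - 4)) + 2)**2 = ((-4 + d)*(m + (6 + d)/(-4 + m)) + 2)**2 = (2 + (-4 + d)*(m + (6 + d)/(-4 + m)))**2)
(-1*4)*(j(-6, 5) - 32) = (-1*4)*((-32 + (-6)**2 - 4*5**2 + 2*(-6) + 18*5 - 6*5**2 - 4*(-6)*5)**2/(-4 + 5)**2 - 32) = -4*((-32 + 36 - 4*25 - 12 + 90 - 6*25 + 120)**2/1**2 - 32) = -4*(1*(-32 + 36 - 100 - 12 + 90 - 150 + 120)**2 - 32) = -4*(1*(-48)**2 - 32) = -4*(1*2304 - 32) = -4*(2304 - 32) = -4*2272 = -9088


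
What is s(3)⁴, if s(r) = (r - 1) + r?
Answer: 625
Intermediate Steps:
s(r) = -1 + 2*r (s(r) = (-1 + r) + r = -1 + 2*r)
s(3)⁴ = (-1 + 2*3)⁴ = (-1 + 6)⁴ = 5⁴ = 625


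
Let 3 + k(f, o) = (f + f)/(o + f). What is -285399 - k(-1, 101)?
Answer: -14269799/50 ≈ -2.8540e+5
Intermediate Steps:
k(f, o) = -3 + 2*f/(f + o) (k(f, o) = -3 + (f + f)/(o + f) = -3 + (2*f)/(f + o) = -3 + 2*f/(f + o))
-285399 - k(-1, 101) = -285399 - (-1*(-1) - 3*101)/(-1 + 101) = -285399 - (1 - 303)/100 = -285399 - (-302)/100 = -285399 - 1*(-151/50) = -285399 + 151/50 = -14269799/50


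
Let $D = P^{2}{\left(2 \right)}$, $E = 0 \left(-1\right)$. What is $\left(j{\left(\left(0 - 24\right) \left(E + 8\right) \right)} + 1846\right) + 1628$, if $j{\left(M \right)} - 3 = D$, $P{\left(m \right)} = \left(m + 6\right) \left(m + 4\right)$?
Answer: $5781$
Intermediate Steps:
$P{\left(m \right)} = \left(4 + m\right) \left(6 + m\right)$ ($P{\left(m \right)} = \left(6 + m\right) \left(4 + m\right) = \left(4 + m\right) \left(6 + m\right)$)
$E = 0$
$D = 2304$ ($D = \left(24 + 2^{2} + 10 \cdot 2\right)^{2} = \left(24 + 4 + 20\right)^{2} = 48^{2} = 2304$)
$j{\left(M \right)} = 2307$ ($j{\left(M \right)} = 3 + 2304 = 2307$)
$\left(j{\left(\left(0 - 24\right) \left(E + 8\right) \right)} + 1846\right) + 1628 = \left(2307 + 1846\right) + 1628 = 4153 + 1628 = 5781$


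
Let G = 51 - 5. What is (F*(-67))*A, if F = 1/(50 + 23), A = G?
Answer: -3082/73 ≈ -42.219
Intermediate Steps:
G = 46
A = 46
F = 1/73 ≈ 0.013699
(F*(-67))*A = ((1/73)*(-67))*46 = -67/73*46 = -3082/73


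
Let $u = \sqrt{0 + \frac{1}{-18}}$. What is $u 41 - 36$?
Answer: $-36 + \frac{41 i \sqrt{2}}{6} \approx -36.0 + 9.6638 i$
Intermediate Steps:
$u = \frac{i \sqrt{2}}{6}$ ($u = \sqrt{0 - \frac{1}{18}} = \sqrt{- \frac{1}{18}} = \frac{i \sqrt{2}}{6} \approx 0.2357 i$)
$u 41 - 36 = \frac{i \sqrt{2}}{6} \cdot 41 - 36 = \frac{41 i \sqrt{2}}{6} - 36 = -36 + \frac{41 i \sqrt{2}}{6}$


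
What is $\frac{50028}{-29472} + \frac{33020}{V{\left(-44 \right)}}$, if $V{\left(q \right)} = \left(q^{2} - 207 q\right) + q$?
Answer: $\frac{880953}{675400} \approx 1.3043$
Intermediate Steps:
$V{\left(q \right)} = q^{2} - 206 q$
$\frac{50028}{-29472} + \frac{33020}{V{\left(-44 \right)}} = \frac{50028}{-29472} + \frac{33020}{\left(-44\right) \left(-206 - 44\right)} = 50028 \left(- \frac{1}{29472}\right) + \frac{33020}{\left(-44\right) \left(-250\right)} = - \frac{4169}{2456} + \frac{33020}{11000} = - \frac{4169}{2456} + 33020 \cdot \frac{1}{11000} = - \frac{4169}{2456} + \frac{1651}{550} = \frac{880953}{675400}$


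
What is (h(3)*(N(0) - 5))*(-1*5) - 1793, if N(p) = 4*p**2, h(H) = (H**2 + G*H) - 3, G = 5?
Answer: -1268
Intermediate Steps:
h(H) = -3 + H**2 + 5*H (h(H) = (H**2 + 5*H) - 3 = -3 + H**2 + 5*H)
(h(3)*(N(0) - 5))*(-1*5) - 1793 = ((-3 + 3**2 + 5*3)*(4*0**2 - 5))*(-1*5) - 1793 = ((-3 + 9 + 15)*(4*0 - 5))*(-5) - 1793 = (21*(0 - 5))*(-5) - 1793 = (21*(-5))*(-5) - 1793 = -105*(-5) - 1793 = 525 - 1793 = -1268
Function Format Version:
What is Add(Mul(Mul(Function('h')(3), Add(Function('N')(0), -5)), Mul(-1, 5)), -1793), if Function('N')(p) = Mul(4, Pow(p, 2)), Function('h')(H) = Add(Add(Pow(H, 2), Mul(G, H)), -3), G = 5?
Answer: -1268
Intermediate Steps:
Function('h')(H) = Add(-3, Pow(H, 2), Mul(5, H)) (Function('h')(H) = Add(Add(Pow(H, 2), Mul(5, H)), -3) = Add(-3, Pow(H, 2), Mul(5, H)))
Add(Mul(Mul(Function('h')(3), Add(Function('N')(0), -5)), Mul(-1, 5)), -1793) = Add(Mul(Mul(Add(-3, Pow(3, 2), Mul(5, 3)), Add(Mul(4, Pow(0, 2)), -5)), Mul(-1, 5)), -1793) = Add(Mul(Mul(Add(-3, 9, 15), Add(Mul(4, 0), -5)), -5), -1793) = Add(Mul(Mul(21, Add(0, -5)), -5), -1793) = Add(Mul(Mul(21, -5), -5), -1793) = Add(Mul(-105, -5), -1793) = Add(525, -1793) = -1268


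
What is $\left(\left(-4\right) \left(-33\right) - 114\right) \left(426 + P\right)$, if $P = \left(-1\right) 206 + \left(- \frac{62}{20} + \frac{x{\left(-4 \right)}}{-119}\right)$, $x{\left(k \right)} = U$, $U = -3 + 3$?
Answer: $\frac{19521}{5} \approx 3904.2$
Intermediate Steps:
$U = 0$
$x{\left(k \right)} = 0$
$P = - \frac{2091}{10}$ ($P = \left(-1\right) 206 + \left(- \frac{62}{20} + \frac{0}{-119}\right) = -206 + \left(\left(-62\right) \frac{1}{20} + 0 \left(- \frac{1}{119}\right)\right) = -206 + \left(- \frac{31}{10} + 0\right) = -206 - \frac{31}{10} = - \frac{2091}{10} \approx -209.1$)
$\left(\left(-4\right) \left(-33\right) - 114\right) \left(426 + P\right) = \left(\left(-4\right) \left(-33\right) - 114\right) \left(426 - \frac{2091}{10}\right) = \left(132 - 114\right) \frac{2169}{10} = 18 \cdot \frac{2169}{10} = \frac{19521}{5}$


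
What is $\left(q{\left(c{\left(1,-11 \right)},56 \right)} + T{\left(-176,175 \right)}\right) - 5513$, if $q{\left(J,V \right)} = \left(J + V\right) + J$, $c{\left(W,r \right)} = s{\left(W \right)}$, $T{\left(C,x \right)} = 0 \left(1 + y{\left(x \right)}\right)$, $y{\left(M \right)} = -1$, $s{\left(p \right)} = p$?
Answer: $-5455$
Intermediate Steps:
$T{\left(C,x \right)} = 0$ ($T{\left(C,x \right)} = 0 \left(1 - 1\right) = 0 \cdot 0 = 0$)
$c{\left(W,r \right)} = W$
$q{\left(J,V \right)} = V + 2 J$
$\left(q{\left(c{\left(1,-11 \right)},56 \right)} + T{\left(-176,175 \right)}\right) - 5513 = \left(\left(56 + 2 \cdot 1\right) + 0\right) - 5513 = \left(\left(56 + 2\right) + 0\right) + \left(-12301 + 6788\right) = \left(58 + 0\right) - 5513 = 58 - 5513 = -5455$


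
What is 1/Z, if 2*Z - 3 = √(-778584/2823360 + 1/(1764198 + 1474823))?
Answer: 762076860880/1178140945527 - 4*I*√1112176692014121905090/1178140945527 ≈ 0.64685 - 0.11323*I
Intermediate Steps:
Z = 3/2 + 3*I*√1112176692014121905090/381038430440 (Z = 3/2 + √(-778584/2823360 + 1/(1764198 + 1474823))/2 = 3/2 + √(-778584*1/2823360 + 1/3239021)/2 = 3/2 + √(-32441/117640 + 1/3239021)/2 = 3/2 + √(-105076962621/381038430440)/2 = 3/2 + (3*I*√1112176692014121905090/190519215220)/2 = 3/2 + 3*I*√1112176692014121905090/381038430440 ≈ 1.5 + 0.26257*I)
1/Z = 1/(3/2 + 3*I*√1112176692014121905090/381038430440)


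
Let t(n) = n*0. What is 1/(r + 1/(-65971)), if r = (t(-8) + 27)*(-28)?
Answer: -65971/49874077 ≈ -0.0013228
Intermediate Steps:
t(n) = 0
r = -756 (r = (0 + 27)*(-28) = 27*(-28) = -756)
1/(r + 1/(-65971)) = 1/(-756 + 1/(-65971)) = 1/(-756 - 1/65971) = 1/(-49874077/65971) = -65971/49874077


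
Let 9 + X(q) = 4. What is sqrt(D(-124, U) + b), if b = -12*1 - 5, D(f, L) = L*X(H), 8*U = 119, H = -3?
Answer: I*sqrt(1462)/4 ≈ 9.559*I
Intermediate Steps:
X(q) = -5 (X(q) = -9 + 4 = -5)
U = 119/8 (U = (1/8)*119 = 119/8 ≈ 14.875)
D(f, L) = -5*L (D(f, L) = L*(-5) = -5*L)
b = -17 (b = -12 - 5 = -17)
sqrt(D(-124, U) + b) = sqrt(-5*119/8 - 17) = sqrt(-595/8 - 17) = sqrt(-731/8) = I*sqrt(1462)/4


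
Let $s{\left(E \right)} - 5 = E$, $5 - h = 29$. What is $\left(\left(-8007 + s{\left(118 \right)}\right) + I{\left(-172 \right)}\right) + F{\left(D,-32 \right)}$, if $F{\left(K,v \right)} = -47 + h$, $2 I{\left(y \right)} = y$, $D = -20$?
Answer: $-8041$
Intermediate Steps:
$h = -24$ ($h = 5 - 29 = -24$)
$s{\left(E \right)} = 5 + E$
$I{\left(y \right)} = \frac{y}{2}$
$F{\left(K,v \right)} = -71$ ($F{\left(K,v \right)} = -47 - 24 = -71$)
$\left(\left(-8007 + s{\left(118 \right)}\right) + I{\left(-172 \right)}\right) + F{\left(D,-32 \right)} = \left(\left(-8007 + \left(5 + 118\right)\right) + \frac{1}{2} \left(-172\right)\right) - 71 = \left(\left(-8007 + 123\right) - 86\right) - 71 = \left(-7884 - 86\right) - 71 = -7970 - 71 = -8041$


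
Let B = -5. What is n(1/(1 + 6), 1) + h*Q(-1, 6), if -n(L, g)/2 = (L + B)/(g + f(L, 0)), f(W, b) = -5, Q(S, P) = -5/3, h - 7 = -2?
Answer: -226/21 ≈ -10.762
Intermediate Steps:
h = 5 (h = 7 - 2 = 5)
Q(S, P) = -5/3 (Q(S, P) = -5*1/3 = -5/3)
n(L, g) = -2*(-5 + L)/(-5 + g) (n(L, g) = -2*(L - 5)/(g - 5) = -2*(-5 + L)/(-5 + g))
n(1/(1 + 6), 1) + h*Q(-1, 6) = 2*(5 - 1/(1 + 6))/(-5 + 1) + 5*(-5/3) = 2*(5 - 1/7)/(-4) - 25/3 = 2*(-1/4)*(5 - 1*1/7) - 25/3 = 2*(-1/4)*(5 - 1/7) - 25/3 = 2*(-1/4)*(34/7) - 25/3 = -17/7 - 25/3 = -226/21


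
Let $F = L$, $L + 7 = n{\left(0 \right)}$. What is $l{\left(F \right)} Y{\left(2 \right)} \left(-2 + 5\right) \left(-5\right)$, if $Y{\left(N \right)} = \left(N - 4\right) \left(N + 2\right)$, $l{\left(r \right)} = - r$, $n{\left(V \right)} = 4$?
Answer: $360$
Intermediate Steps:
$L = -3$ ($L = -7 + 4 = -3$)
$F = -3$
$Y{\left(N \right)} = \left(-4 + N\right) \left(2 + N\right)$
$l{\left(F \right)} Y{\left(2 \right)} \left(-2 + 5\right) \left(-5\right) = \left(-1\right) \left(-3\right) \left(-8 + 2^{2} - 4\right) \left(-2 + 5\right) \left(-5\right) = 3 \left(-8 + 4 - 4\right) 3 \left(-5\right) = 3 \left(-8\right) \left(-15\right) = \left(-24\right) \left(-15\right) = 360$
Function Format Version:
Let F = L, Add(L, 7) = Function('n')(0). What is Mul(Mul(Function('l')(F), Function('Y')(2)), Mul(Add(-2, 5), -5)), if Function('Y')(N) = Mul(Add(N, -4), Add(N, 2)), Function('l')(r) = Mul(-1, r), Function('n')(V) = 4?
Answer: 360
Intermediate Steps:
L = -3 (L = Add(-7, 4) = -3)
F = -3
Function('Y')(N) = Mul(Add(-4, N), Add(2, N))
Mul(Mul(Function('l')(F), Function('Y')(2)), Mul(Add(-2, 5), -5)) = Mul(Mul(Mul(-1, -3), Add(-8, Pow(2, 2), Mul(-2, 2))), Mul(Add(-2, 5), -5)) = Mul(Mul(3, Add(-8, 4, -4)), Mul(3, -5)) = Mul(Mul(3, -8), -15) = Mul(-24, -15) = 360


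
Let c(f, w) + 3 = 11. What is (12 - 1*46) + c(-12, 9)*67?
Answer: 502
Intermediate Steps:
c(f, w) = 8 (c(f, w) = -3 + 11 = 8)
(12 - 1*46) + c(-12, 9)*67 = (12 - 1*46) + 8*67 = (12 - 46) + 536 = -34 + 536 = 502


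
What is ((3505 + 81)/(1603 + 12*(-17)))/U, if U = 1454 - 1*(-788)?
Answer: 1793/1568279 ≈ 0.0011433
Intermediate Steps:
U = 2242 (U = 1454 + 788 = 2242)
((3505 + 81)/(1603 + 12*(-17)))/U = ((3505 + 81)/(1603 + 12*(-17)))/2242 = (3586/(1603 - 204))*(1/2242) = (3586/1399)*(1/2242) = 1793/1568279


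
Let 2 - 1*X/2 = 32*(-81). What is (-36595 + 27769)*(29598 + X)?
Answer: -307021236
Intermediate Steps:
X = 5188 (X = 4 - 64*(-81) = 4 - 2*(-2592) = 4 + 5184 = 5188)
(-36595 + 27769)*(29598 + X) = (-36595 + 27769)*(29598 + 5188) = -8826*34786 = -307021236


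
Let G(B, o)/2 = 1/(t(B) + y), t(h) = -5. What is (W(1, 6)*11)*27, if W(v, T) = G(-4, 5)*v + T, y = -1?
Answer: 1683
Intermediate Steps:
G(B, o) = -1/3 (G(B, o) = 2/(-5 - 1) = 2/(-6) = 2*(-1/6) = -1/3)
W(v, T) = T - v/3 (W(v, T) = -v/3 + T = T - v/3)
(W(1, 6)*11)*27 = ((6 - 1/3*1)*11)*27 = ((6 - 1/3)*11)*27 = ((17/3)*11)*27 = (187/3)*27 = 1683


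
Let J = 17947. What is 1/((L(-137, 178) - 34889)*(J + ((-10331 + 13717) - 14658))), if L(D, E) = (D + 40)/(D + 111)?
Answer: -26/6054338475 ≈ -4.2944e-9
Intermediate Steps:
L(D, E) = (40 + D)/(111 + D)
1/((L(-137, 178) - 34889)*(J + ((-10331 + 13717) - 14658))) = 1/(((40 - 137)/(111 - 137) - 34889)*(17947 + ((-10331 + 13717) - 14658))) = 1/((-97/(-26) - 34889)*(17947 + (3386 - 14658))) = 1/((-1/26*(-97) - 34889)*(17947 - 11272)) = 1/((97/26 - 34889)*6675) = 1/(-907017/26*6675) = 1/(-6054338475/26) = -26/6054338475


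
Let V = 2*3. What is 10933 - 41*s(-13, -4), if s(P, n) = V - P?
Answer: 10154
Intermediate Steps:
V = 6
s(P, n) = 6 - P
10933 - 41*s(-13, -4) = 10933 - 41*(6 - 1*(-13)) = 10933 - 41*(6 + 13) = 10933 - 41*19 = 10933 - 1*779 = 10933 - 779 = 10154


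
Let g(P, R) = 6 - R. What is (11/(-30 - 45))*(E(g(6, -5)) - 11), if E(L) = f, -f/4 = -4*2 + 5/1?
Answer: -11/75 ≈ -0.14667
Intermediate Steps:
f = 12 (f = -4*(-4*2 + 5/1) = -4*(-8 + 5*1) = -4*(-8 + 5) = -4*(-3) = 12)
E(L) = 12
(11/(-30 - 45))*(E(g(6, -5)) - 11) = (11/(-30 - 45))*(12 - 11) = (11/(-75))*1 = -1/75*11*1 = -11/75*1 = -11/75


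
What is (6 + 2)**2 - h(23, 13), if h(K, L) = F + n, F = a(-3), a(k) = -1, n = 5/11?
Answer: 710/11 ≈ 64.545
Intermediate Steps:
n = 5/11 (n = 5*(1/11) = 5/11 ≈ 0.45455)
F = -1
h(K, L) = -6/11 (h(K, L) = -1 + 5/11 = -6/11)
(6 + 2)**2 - h(23, 13) = (6 + 2)**2 - 1*(-6/11) = 8**2 + 6/11 = 64 + 6/11 = 710/11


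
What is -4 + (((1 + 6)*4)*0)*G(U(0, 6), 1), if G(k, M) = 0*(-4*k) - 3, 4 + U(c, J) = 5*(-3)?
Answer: -4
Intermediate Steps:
U(c, J) = -19 (U(c, J) = -4 + 5*(-3) = -4 - 15 = -19)
G(k, M) = -3 (G(k, M) = 0 - 3 = -3)
-4 + (((1 + 6)*4)*0)*G(U(0, 6), 1) = -4 + (((1 + 6)*4)*0)*(-3) = -4 + ((7*4)*0)*(-3) = -4 + (28*0)*(-3) = -4 + 0*(-3) = -4 + 0 = -4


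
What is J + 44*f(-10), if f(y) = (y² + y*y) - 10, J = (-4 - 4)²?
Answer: 8424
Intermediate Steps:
J = 64 (J = (-8)² = 64)
f(y) = -10 + 2*y² (f(y) = (y² + y²) - 10 = 2*y² - 10 = -10 + 2*y²)
J + 44*f(-10) = 64 + 44*(-10 + 2*(-10)²) = 64 + 44*(-10 + 2*100) = 64 + 44*(-10 + 200) = 64 + 44*190 = 64 + 8360 = 8424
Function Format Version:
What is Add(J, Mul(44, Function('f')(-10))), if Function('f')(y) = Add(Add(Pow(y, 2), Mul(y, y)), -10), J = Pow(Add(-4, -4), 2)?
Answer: 8424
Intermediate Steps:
J = 64 (J = Pow(-8, 2) = 64)
Function('f')(y) = Add(-10, Mul(2, Pow(y, 2))) (Function('f')(y) = Add(Add(Pow(y, 2), Pow(y, 2)), -10) = Add(Mul(2, Pow(y, 2)), -10) = Add(-10, Mul(2, Pow(y, 2))))
Add(J, Mul(44, Function('f')(-10))) = Add(64, Mul(44, Add(-10, Mul(2, Pow(-10, 2))))) = Add(64, Mul(44, Add(-10, Mul(2, 100)))) = Add(64, Mul(44, Add(-10, 200))) = Add(64, Mul(44, 190)) = Add(64, 8360) = 8424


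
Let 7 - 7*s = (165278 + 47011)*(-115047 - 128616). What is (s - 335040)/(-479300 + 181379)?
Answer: -7389232762/297921 ≈ -24803.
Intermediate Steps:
s = 7389567802 (s = 1 - (165278 + 47011)*(-115047 - 128616)/7 = 1 - 30327*(-243663) = 1 - ⅐*(-51726974607) = 1 + 7389567801 = 7389567802)
(s - 335040)/(-479300 + 181379) = (7389567802 - 335040)/(-479300 + 181379) = 7389232762/(-297921) = 7389232762*(-1/297921) = -7389232762/297921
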